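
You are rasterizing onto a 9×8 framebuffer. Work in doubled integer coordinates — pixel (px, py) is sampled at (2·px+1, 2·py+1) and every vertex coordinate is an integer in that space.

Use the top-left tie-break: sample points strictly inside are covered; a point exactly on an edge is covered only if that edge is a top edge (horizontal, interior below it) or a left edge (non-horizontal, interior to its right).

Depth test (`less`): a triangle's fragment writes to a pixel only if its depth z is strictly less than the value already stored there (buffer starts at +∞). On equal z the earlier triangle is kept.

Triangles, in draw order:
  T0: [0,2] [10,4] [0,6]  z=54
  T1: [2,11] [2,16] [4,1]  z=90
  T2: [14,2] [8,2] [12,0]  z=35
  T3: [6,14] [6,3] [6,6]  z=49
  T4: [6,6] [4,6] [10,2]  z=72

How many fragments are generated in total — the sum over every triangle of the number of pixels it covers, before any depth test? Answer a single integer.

T0:
  2·area = 40
  edge (0, 2)→(10, 4): d=(10,2) right/bottom  bias=-1
  edge (10, 4)→(0, 6): d=(-10,2) right/bottom  bias=-1
  edge (0, 6)→(0, 2): d=(0,-4) top-left  bias=+0
    (0,1)@(1, 3): e=[8,28,4] → X
    (1,1)@(3, 3): e=[4,24,12] → X
    (2,1)@(5, 3): e=[0,20,20] → .  [on edge]
    (7,1)@(15, 3): e=[-20,0,60] → .  [on edge]
    (0,2)@(1, 5): e=[28,8,4] → X
    (2,2)@(5, 5): e=[20,0,20] → .  [on edge]
    (7,2)@(15, 5): e=[0,-20,60] → .  [on edge]
    (0,3)@(1, 7): e=[48,-12,4] → .
    (1,3)@(3, 7): e=[44,-16,12] → .
  covered (4 px):
    . . . . . . . . .
    X X . . . . . . .
    X X . . . . . . .
    . . . . . . . . .
    . . . . . . . . .
    . . . . . . . . .
    . . . . . . . . .
    . . . . . . . . .
T1:
  2·area = 10  (B↔C swapped to make it positive)
  edge (2, 11)→(4, 1): d=(2,-10) top-left  bias=+0
  edge (4, 1)→(2, 16): d=(-2,15) right/bottom  bias=-1
  edge (2, 16)→(2, 11): d=(0,-5) top-left  bias=+0
    (1,3)@(3, 7): e=[2,3,5] → X
    (2,3)@(5, 7): e=[22,-27,15] → .
    (1,4)@(3, 9): e=[6,-1,5] → .
  covered (1 px):
    . . . . . . . . .
    . . . . . . . . .
    . . . . . . . . .
    . X . . . . . . .
    . . . . . . . . .
    . . . . . . . . .
    . . . . . . . . .
    . . . . . . . . .
T2:
  2·area = 12
  edge (14, 2)→(8, 2): d=(-6,0) right/bottom  bias=-1
  edge (8, 2)→(12, 0): d=(4,-2) top-left  bias=+0
  edge (12, 0)→(14, 2): d=(2,2) right/bottom  bias=-1
    (5,0)@(11, 1): e=[6,2,4] → X
    (6,0)@(13, 1): e=[6,6,0] → .  [on edge]
    (5,1)@(11, 3): e=[-6,10,8] → .
    (7,1)@(15, 3): e=[-6,18,0] → .  [on edge]
    (8,2)@(17, 5): e=[-18,30,0] → .  [on edge]
  covered (1 px):
    . . . . . X . . .
    . . . . . . . . .
    . . . . . . . . .
    . . . . . . . . .
    . . . . . . . . .
    . . . . . . . . .
    . . . . . . . . .
    . . . . . . . . .
T3:
  degenerate (2·area = 0) — covers nothing
T4:
  2·area = 8
  edge (6, 6)→(4, 6): d=(-2,0) right/bottom  bias=-1
  edge (4, 6)→(10, 2): d=(6,-4) top-left  bias=+0
  edge (10, 2)→(6, 6): d=(-4,4) right/bottom  bias=-1
    (5,0)@(11, 1): e=[10,-2,0] → .  [on edge]
    (4,1)@(9, 3): e=[6,2,0] → .  [on edge]
    (3,2)@(7, 5): e=[2,6,0] → .  [on edge]
    (2,3)@(5, 7): e=[-2,10,0] → .  [on edge]
    (1,4)@(3, 9): e=[-6,14,0] → .  [on edge]
    (0,5)@(1, 11): e=[-10,18,0] → .  [on edge]
  covered (0 px):
    . . . . . . . . .
    . . . . . . . . .
    . . . . . . . . .
    . . . . . . . . .
    . . . . . . . . .
    . . . . . . . . .
    . . . . . . . . .
    . . . . . . . . .

Result: 6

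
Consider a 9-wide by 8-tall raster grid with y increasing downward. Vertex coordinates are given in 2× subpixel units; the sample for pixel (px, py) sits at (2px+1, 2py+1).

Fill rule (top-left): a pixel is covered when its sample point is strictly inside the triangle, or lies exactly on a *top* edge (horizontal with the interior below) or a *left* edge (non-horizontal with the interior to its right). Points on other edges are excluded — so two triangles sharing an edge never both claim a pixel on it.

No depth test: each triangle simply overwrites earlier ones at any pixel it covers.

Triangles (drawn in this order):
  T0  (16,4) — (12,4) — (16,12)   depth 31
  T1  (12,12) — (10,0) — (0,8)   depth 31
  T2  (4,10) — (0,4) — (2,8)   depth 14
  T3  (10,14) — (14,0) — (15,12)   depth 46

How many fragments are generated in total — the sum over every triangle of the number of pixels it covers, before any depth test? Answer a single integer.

T0:
  2·area = 32  (B↔C swapped to make it positive)
  edge (16, 4)→(16, 12): d=(0,8) right/bottom  bias=-1
  edge (16, 12)→(12, 4): d=(-4,-8) top-left  bias=+0
  edge (12, 4)→(16, 4): d=(4,0) top-left  bias=+0
    (6,2)@(13, 5): e=[24,4,4] → X
    (7,2)@(15, 5): e=[8,20,4] → X
    (8,2)@(17, 5): e=[-8,36,4] → .
    (6,3)@(13, 7): e=[24,-4,12] → .
    (7,3)@(15, 7): e=[8,12,12] → X
    (8,3)@(17, 7): e=[-8,28,12] → .
    (7,4)@(15, 9): e=[8,4,20] → X
    (8,4)@(17, 9): e=[-8,20,20] → .
    (7,5)@(15, 11): e=[8,-4,28] → .
  covered (4 px):
    . . . . . . . . .
    . . . . . . . . .
    . . . . . . X X .
    . . . . . . . X .
    . . . . . . . X .
    . . . . . . . . .
    . . . . . . . . .
    . . . . . . . . .
T1:
  2·area = 136  (B↔C swapped to make it positive)
  edge (12, 12)→(0, 8): d=(-12,-4) top-left  bias=+0
  edge (0, 8)→(10, 0): d=(10,-8) top-left  bias=+0
  edge (10, 0)→(12, 12): d=(2,12) right/bottom  bias=-1
    (4,0)@(9, 1): e=[120,2,14] → X
    (5,0)@(11, 1): e=[128,18,-10] → .
    (3,1)@(7, 3): e=[88,6,42] → X
    (5,1)@(11, 3): e=[104,38,-6] → .
    (2,2)@(5, 5): e=[56,10,70] → X
    (5,2)@(11, 5): e=[80,58,-2] → .
    (1,3)@(3, 7): e=[24,14,98] → X
    (5,3)@(11, 7): e=[56,78,2] → X
    (6,3)@(13, 7): e=[64,94,-22] → .
    (1,4)@(3, 9): e=[0,34,102] → X  [on edge]
    (6,4)@(13, 9): e=[40,114,-18] → .
    (1,5)@(3, 11): e=[-24,54,106] → .
    (4,5)@(9, 11): e=[0,102,34] → X  [on edge]
    (7,6)@(15, 13): e=[0,170,-34] → .  [on edge]
  covered (18 px):
    . . . . X . . . .
    . . . X X . . . .
    . . X X X . . . .
    . X X X X X . . .
    . X X X X X . . .
    . . . . X X . . .
    . . . . . . . . .
    . . . . . . . . .
T2:
  2·area = 4  (B↔C swapped to make it positive)
  edge (4, 10)→(2, 8): d=(-2,-2) top-left  bias=+0
  edge (2, 8)→(0, 4): d=(-2,-4) top-left  bias=+0
  edge (0, 4)→(4, 10): d=(4,6) right/bottom  bias=-1
    (0,3)@(1, 7): e=[0,-2,6] → .  [on edge]
    (1,4)@(3, 9): e=[0,2,2] → X  [on edge]
    (2,4)@(5, 9): e=[4,10,-10] → .
    (1,5)@(3, 11): e=[-4,-2,10] → .
    (2,5)@(5, 11): e=[0,6,-2] → .  [on edge]
    (3,6)@(7, 13): e=[0,10,-6] → .  [on edge]
    (4,7)@(9, 15): e=[0,14,-10] → .  [on edge]
  covered (1 px):
    . . . . . . . . .
    . . . . . . . . .
    . . . . . . . . .
    . . . . . . . . .
    . X . . . . . . .
    . . . . . . . . .
    . . . . . . . . .
    . . . . . . . . .
T3:
  2·area = 62
  edge (10, 14)→(14, 0): d=(4,-14) top-left  bias=+0
  edge (14, 0)→(15, 12): d=(1,12) right/bottom  bias=-1
  edge (15, 12)→(10, 14): d=(-5,2) right/bottom  bias=-1
    (6,2)@(13, 5): e=[6,17,39] → X
    (7,2)@(15, 5): e=[34,-7,35] → .
    (6,3)@(13, 7): e=[14,19,29] → X
    (7,3)@(15, 7): e=[42,-5,25] → .
    (6,4)@(13, 9): e=[22,21,19] → X
    (7,4)@(15, 9): e=[50,-3,15] → .
    (5,5)@(11, 11): e=[2,47,13] → X
    (7,5)@(15, 11): e=[58,-1,5] → .
    (5,6)@(11, 13): e=[10,49,3] → X
    (6,6)@(13, 13): e=[38,25,-1] → .
    (5,7)@(11, 15): e=[18,51,-7] → .
  covered (6 px):
    . . . . . . . . .
    . . . . . . . . .
    . . . . . . X . .
    . . . . . . X . .
    . . . . . . X . .
    . . . . . X X . .
    . . . . . X . . .
    . . . . . . . . .

Result: 29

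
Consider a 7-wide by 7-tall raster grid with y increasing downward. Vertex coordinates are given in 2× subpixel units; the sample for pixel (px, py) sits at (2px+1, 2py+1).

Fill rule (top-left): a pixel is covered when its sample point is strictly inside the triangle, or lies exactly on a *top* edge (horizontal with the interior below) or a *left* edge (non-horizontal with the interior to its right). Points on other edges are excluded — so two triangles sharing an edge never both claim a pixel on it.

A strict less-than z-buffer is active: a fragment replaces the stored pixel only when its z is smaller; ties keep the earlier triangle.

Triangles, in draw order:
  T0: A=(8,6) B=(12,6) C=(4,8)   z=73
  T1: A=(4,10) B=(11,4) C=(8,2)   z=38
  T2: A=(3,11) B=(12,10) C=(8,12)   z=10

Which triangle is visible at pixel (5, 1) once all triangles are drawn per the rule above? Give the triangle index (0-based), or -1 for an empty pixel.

T0:
  2·area = 8
  edge (8, 6)→(12, 6): d=(4,0) top-left  bias=+0
  edge (12, 6)→(4, 8): d=(-8,2) right/bottom  bias=-1
  edge (4, 8)→(8, 6): d=(4,-2) top-left  bias=+0
    (3,3)@(7, 7): e=[4,2,2] → █
    (4,3)@(9, 7): e=[4,-2,6] → ·
    (3,4)@(7, 9): e=[12,-14,10] → ·
  covered (1 px):
    · · · · · · ·
    · · · · · · ·
    · · · · · · ·
    · · · █ · · ·
    · · · · · · ·
    · · · · · · ·
    · · · · · · ·
T1:
  2·area = 32  (B↔C swapped to make it positive)
  edge (4, 10)→(8, 2): d=(4,-8) top-left  bias=+0
  edge (8, 2)→(11, 4): d=(3,2) right/bottom  bias=-1
  edge (11, 4)→(4, 10): d=(-7,6) right/bottom  bias=-1
    (4,1)@(9, 3): e=[12,1,19] → █
    (5,1)@(11, 3): e=[28,-3,7] → ·
    (3,2)@(7, 5): e=[4,11,17] → █
    (5,2)@(11, 5): e=[36,3,-7] → ·
    (3,3)@(7, 7): e=[12,17,3] → █
    (4,3)@(9, 7): e=[28,13,-9] → ·
    (2,4)@(5, 9): e=[4,27,1] → █
    (3,4)@(7, 9): e=[20,23,-11] → ·
    (2,5)@(5, 11): e=[12,33,-13] → ·
  covered (5 px):
    · · · · · · ·
    · · · · █ · ·
    · · · █ █ · ·
    · · · █ · · ·
    · · █ · · · ·
    · · · · · · ·
    · · · · · · ·
T2:
  2·area = 14
  edge (3, 11)→(12, 10): d=(9,-1) top-left  bias=+0
  edge (12, 10)→(8, 12): d=(-4,2) right/bottom  bias=-1
  edge (8, 12)→(3, 11): d=(-5,-1) top-left  bias=+0
    (1,5)@(3, 11): e=[0,14,0] → █  [on edge]
    (2,5)@(5, 11): e=[2,10,2] → █
    (3,5)@(7, 11): e=[4,6,4] → █
    (4,5)@(9, 11): e=[6,2,6] → █
    (5,5)@(11, 11): e=[8,-2,8] → ·
    (1,6)@(3, 13): e=[18,6,-10] → ·
    (2,6)@(5, 13): e=[20,2,-8] → ·
    (3,6)@(7, 13): e=[22,-2,-6] → ·
    (4,6)@(9, 13): e=[24,-6,-4] → ·
    (6,6)@(13, 13): e=[28,-14,0] → ·  [on edge]
  covered (4 px):
    · · · · · · ·
    · · · · · · ·
    · · · · · · ·
    · · · · · · ·
    · · · · · · ·
    · █ █ █ █ · ·
    · · · · · · ·

Z-buffer (winner per pixel, '.' = empty):
  . . . . . . .
  . . . . 1 . .
  . . . 1 1 . .
  . . . 1 . . .
  . . 1 . . . .
  . 2 2 2 2 . .
  . . . . . . .

Result: -1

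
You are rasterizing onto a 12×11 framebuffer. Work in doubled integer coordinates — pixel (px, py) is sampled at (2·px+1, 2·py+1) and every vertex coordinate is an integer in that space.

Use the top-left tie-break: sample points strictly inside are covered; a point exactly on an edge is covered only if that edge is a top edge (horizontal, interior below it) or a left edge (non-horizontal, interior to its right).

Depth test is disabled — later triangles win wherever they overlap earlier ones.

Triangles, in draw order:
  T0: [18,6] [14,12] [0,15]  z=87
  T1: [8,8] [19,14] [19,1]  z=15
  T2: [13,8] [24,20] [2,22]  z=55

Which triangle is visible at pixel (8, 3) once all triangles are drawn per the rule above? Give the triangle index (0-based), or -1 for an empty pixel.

T0:
  2·area = 72
  edge (18, 6)→(14, 12): d=(-4,6) right/bottom  bias=-1
  edge (14, 12)→(0, 15): d=(-14,3) right/bottom  bias=-1
  edge (0, 15)→(18, 6): d=(18,-9) top-left  bias=+0
    (8,3)@(17, 7): e=[2,61,9] → #
    (9,3)@(19, 7): e=[-10,55,27] → ·
    (6,4)@(13, 9): e=[18,45,9] → #
    (7,4)@(15, 9): e=[6,39,27] → #
    (8,4)@(17, 9): e=[-6,33,45] → ·
    (4,5)@(9, 11): e=[34,29,9] → #
    (5,5)@(11, 11): e=[22,23,27] → #
    (7,5)@(15, 11): e=[-2,11,63] → ·
    (2,6)@(5, 13): e=[50,13,9] → #
    (3,6)@(7, 13): e=[38,7,27] → #
    (5,6)@(11, 13): e=[14,-5,63] → ·
    (6,6)@(13, 13): e=[2,-11,81] → ·
  covered (9 px):
    · · · · · · · · · · · ·
    · · · · · · · · · · · ·
    · · · · · · · · · · · ·
    · · · · · · · · # · · ·
    · · · · · · # # · · · ·
    · · · · # # # · · · · ·
    · · # # # · · · · · · ·
    · · · · · · · · · · · ·
    · · · · · · · · · · · ·
    · · · · · · · · · · · ·
    · · · · · · · · · · · ·
T1:
  2·area = 143  (B↔C swapped to make it positive)
  edge (8, 8)→(19, 1): d=(11,-7) top-left  bias=+0
  edge (19, 1)→(19, 14): d=(0,13) right/bottom  bias=-1
  edge (19, 14)→(8, 8): d=(-11,-6) top-left  bias=+0
    (9,0)@(19, 1): e=[0,0,143] → ·  [on edge]
    (8,1)@(17, 3): e=[8,26,109] → #
    (9,1)@(19, 3): e=[22,0,121] → ·  [on edge]
    (6,2)@(13, 5): e=[2,78,63] → #
    (7,2)@(15, 5): e=[16,52,75] → #
    (9,2)@(19, 5): e=[44,0,99] → ·  [on edge]
    (5,3)@(11, 7): e=[10,104,29] → #
    (9,3)@(19, 7): e=[66,0,77] → ·  [on edge]
    (5,4)@(11, 9): e=[32,104,7] → #
    (9,4)@(19, 9): e=[88,0,55] → ·  [on edge]
    (5,5)@(11, 11): e=[54,104,-15] → ·
    (6,5)@(13, 11): e=[68,78,-3] → ·
    (9,5)@(19, 11): e=[110,0,33] → ·  [on edge]
    (9,6)@(19, 13): e=[132,0,11] → ·  [on edge]
    (9,7)@(19, 15): e=[154,0,-11] → ·  [on edge]
    (9,8)@(19, 17): e=[176,0,-33] → ·  [on edge]
    (9,9)@(19, 19): e=[198,0,-55] → ·  [on edge]
    (9,10)@(19, 21): e=[220,0,-77] → ·  [on edge]
  covered (14 px):
    · · · · · · · · · · · ·
    · · · · · · · · # · · ·
    · · · · · · # # # · · ·
    · · · · · # # # # · · ·
    · · · · · # # # # · · ·
    · · · · · · · # # · · ·
    · · · · · · · · · · · ·
    · · · · · · · · · · · ·
    · · · · · · · · · · · ·
    · · · · · · · · · · · ·
    · · · · · · · · · · · ·
T2:
  2·area = 286
  edge (13, 8)→(24, 20): d=(11,12) right/bottom  bias=-1
  edge (24, 20)→(2, 22): d=(-22,2) right/bottom  bias=-1
  edge (2, 22)→(13, 8): d=(11,-14) top-left  bias=+0
    (6,4)@(13, 9): e=[11,264,11] → #
    (7,4)@(15, 9): e=[-13,260,39] → ·
    (5,5)@(11, 11): e=[57,224,5] → #
    (7,5)@(15, 11): e=[9,216,61] → #
    (8,5)@(17, 11): e=[-15,212,89] → ·
    (5,6)@(11, 13): e=[79,180,27] → #
    (8,6)@(17, 13): e=[7,168,111] → #
    (9,6)@(19, 13): e=[-17,164,139] → ·
    (4,7)@(9, 15): e=[125,140,21] → #
    (9,7)@(19, 15): e=[5,120,161] → #
    (10,7)@(21, 15): e=[-19,116,189] → ·
    (3,8)@(7, 17): e=[171,100,15] → #
    (6,10)@(13, 21): e=[143,0,143] → ·  [on edge]
  covered (37 px):
    · · · · · · · · · · · ·
    · · · · · · · · · · · ·
    · · · · · · · · · · · ·
    · · · · · · · · · · · ·
    · · · · · · # · · · · ·
    · · · · · # # # · · · ·
    · · · · · # # # # · · ·
    · · · · # # # # # # · ·
    · · · # # # # # # # # ·
    · · # # # # # # # # # #
    · # # # # # · · · · · ·

Z-buffer (winner per pixel, '.' = empty):
  . . . . . . . . . . . .
  . . . . . . . . 1 . . .
  . . . . . . 1 1 1 . . .
  . . . . . 1 1 1 1 . . .
  . . . . . 1 2 1 1 . . .
  . . . . 0 2 2 2 1 . . .
  . . 0 0 0 2 2 2 2 . . .
  . . . . 2 2 2 2 2 2 . .
  . . . 2 2 2 2 2 2 2 2 .
  . . 2 2 2 2 2 2 2 2 2 2
  . 2 2 2 2 2 . . . . . .

Answer: 1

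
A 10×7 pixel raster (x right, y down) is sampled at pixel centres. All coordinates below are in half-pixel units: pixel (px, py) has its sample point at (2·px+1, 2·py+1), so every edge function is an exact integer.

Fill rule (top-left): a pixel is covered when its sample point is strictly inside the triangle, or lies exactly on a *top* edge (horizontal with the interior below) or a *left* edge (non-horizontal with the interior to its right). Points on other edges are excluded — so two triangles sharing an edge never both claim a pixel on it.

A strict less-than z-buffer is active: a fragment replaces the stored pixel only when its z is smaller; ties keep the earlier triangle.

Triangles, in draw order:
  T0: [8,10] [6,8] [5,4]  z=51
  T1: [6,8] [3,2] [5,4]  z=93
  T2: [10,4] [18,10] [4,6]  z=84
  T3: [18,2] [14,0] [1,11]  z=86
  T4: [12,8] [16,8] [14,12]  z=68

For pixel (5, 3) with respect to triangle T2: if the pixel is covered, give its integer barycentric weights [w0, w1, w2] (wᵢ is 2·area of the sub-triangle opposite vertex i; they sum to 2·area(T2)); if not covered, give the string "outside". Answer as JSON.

T0:
  2·area = 6
  edge (8, 10)→(6, 8): d=(-2,-2) top-left  bias=+0
  edge (6, 8)→(5, 4): d=(-1,-4) top-left  bias=+0
  edge (5, 4)→(8, 10): d=(3,6) right/bottom  bias=-1
    (0,1)@(1, 3): e=[0,-15,21] → .  [on edge]
    (1,2)@(3, 5): e=[0,-9,15] → .  [on edge]
    (2,3)@(5, 7): e=[0,-3,9] → .  [on edge]
    (3,4)@(7, 9): e=[0,3,3] → X  [on edge]
    (4,4)@(9, 9): e=[4,11,-9] → .
    (3,5)@(7, 11): e=[-4,1,9] → .
    (4,5)@(9, 11): e=[0,9,-3] → .  [on edge]
    (5,6)@(11, 13): e=[0,15,-9] → .  [on edge]
  covered (1 px):
    . . . . . . . . . .
    . . . . . . . . . .
    . . . . . . . . . .
    . . . . . . . . . .
    . . . X . . . . . .
    . . . . . . . . . .
    . . . . . . . . . .
T1:
  2·area = 6
  edge (6, 8)→(3, 2): d=(-3,-6) top-left  bias=+0
  edge (3, 2)→(5, 4): d=(2,2) right/bottom  bias=-1
  edge (5, 4)→(6, 8): d=(1,4) right/bottom  bias=-1
    (2,2)@(5, 5): e=[3,2,1] → X
    (3,2)@(7, 5): e=[15,-2,-7] → .
    (2,3)@(5, 7): e=[-3,6,3] → .
  covered (1 px):
    . . . . . . . . . .
    . . . . . . . . . .
    . . X . . . . . . .
    . . . . . . . . . .
    . . . . . . . . . .
    . . . . . . . . . .
    . . . . . . . . . .
T2:
  2·area = 52
  edge (10, 4)→(18, 10): d=(8,6) right/bottom  bias=-1
  edge (18, 10)→(4, 6): d=(-14,-4) top-left  bias=+0
  edge (4, 6)→(10, 4): d=(6,-2) top-left  bias=+0
    (9,0)@(19, 1): e=[-78,130,0] → .  [on edge]
    (6,1)@(13, 3): e=[-26,78,0] → .  [on edge]
    (3,2)@(7, 5): e=[26,26,0] → X  [on edge]
    (4,2)@(9, 5): e=[14,34,4] → X
    (5,2)@(11, 5): e=[2,42,8] → X
    (6,2)@(13, 5): e=[-10,50,12] → .
    (0,3)@(1, 7): e=[78,-26,0] → .  [on edge]
    (3,3)@(7, 7): e=[42,-2,12] → .
    (4,3)@(9, 7): e=[30,6,16] → X
    (6,3)@(13, 7): e=[6,22,24] → X
    (7,3)@(15, 7): e=[-6,30,28] → .
    (4,4)@(9, 9): e=[46,-22,28] → .
  covered (7 px):
    . . . . . . . . . .
    . . . . . . . . . .
    . . . X X X . . . .
    . . . . X X X . . .
    . . . . . . . X . .
    . . . . . . . . . .
    . . . . . . . . . .
T3:
  2·area = 70  (B↔C swapped to make it positive)
  edge (18, 2)→(1, 11): d=(-17,9) right/bottom  bias=-1
  edge (1, 11)→(14, 0): d=(13,-11) top-left  bias=+0
  edge (14, 0)→(18, 2): d=(4,2) right/bottom  bias=-1
    (6,0)@(13, 1): e=[62,2,6] → X
    (7,0)@(15, 1): e=[44,24,2] → X
    (8,0)@(17, 1): e=[26,46,-2] → .
    (5,1)@(11, 3): e=[46,6,18] → X
    (8,1)@(17, 3): e=[-8,72,6] → .
    (4,2)@(9, 5): e=[30,10,30] → X
    (6,2)@(13, 5): e=[-6,54,22] → .
    (7,2)@(15, 5): e=[-24,76,18] → .
    (3,3)@(7, 7): e=[14,14,42] → X
    (4,3)@(9, 7): e=[-4,36,38] → .
    (5,3)@(11, 7): e=[-22,58,34] → .
    (3,4)@(7, 9): e=[-20,40,50] → .
    (0,5)@(1, 11): e=[0,0,70] → .  [on edge]
  covered (8 px):
    . . . . . . X X . .
    . . . . . X X X . .
    . . . . X X . . . .
    . . . X . . . . . .
    . . . . . . . . . .
    . . . . . . . . . .
    . . . . . . . . . .
T4:
  2·area = 16
  edge (12, 8)→(16, 8): d=(4,0) top-left  bias=+0
  edge (16, 8)→(14, 12): d=(-2,4) right/bottom  bias=-1
  edge (14, 12)→(12, 8): d=(-2,-4) top-left  bias=+0
    (6,4)@(13, 9): e=[4,10,2] → X
    (7,4)@(15, 9): e=[4,2,10] → X
    (8,4)@(17, 9): e=[4,-6,18] → .
    (6,5)@(13, 11): e=[12,6,-2] → .
    (7,5)@(15, 11): e=[12,-2,6] → .
  covered (2 px):
    . . . . . . . . . .
    . . . . . . . . . .
    . . . . . . . . . .
    . . . . . . . . . .
    . . . . . . X X . .
    . . . . . . . . . .
    . . . . . . . . . .

Answer: [14,20,18]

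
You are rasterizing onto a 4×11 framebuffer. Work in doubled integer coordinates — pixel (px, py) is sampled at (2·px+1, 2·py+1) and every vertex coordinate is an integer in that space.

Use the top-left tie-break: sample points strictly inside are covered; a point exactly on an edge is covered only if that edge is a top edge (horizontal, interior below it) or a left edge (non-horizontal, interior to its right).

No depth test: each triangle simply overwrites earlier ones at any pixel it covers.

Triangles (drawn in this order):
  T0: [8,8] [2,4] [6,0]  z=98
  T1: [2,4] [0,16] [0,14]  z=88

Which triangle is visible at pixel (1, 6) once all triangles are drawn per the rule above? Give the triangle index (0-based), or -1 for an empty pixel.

T0:
  2·area = 40
  edge (8, 8)→(2, 4): d=(-6,-4) top-left  bias=+0
  edge (2, 4)→(6, 0): d=(4,-4) top-left  bias=+0
  edge (6, 0)→(8, 8): d=(2,8) right/bottom  bias=-1
    (2,0)@(5, 1): e=[30,0,10] → X  [on edge]
    (3,0)@(7, 1): e=[38,8,-6] → .
    (1,1)@(3, 3): e=[10,0,30] → X  [on edge]
    (3,1)@(7, 3): e=[26,16,-2] → .
    (0,2)@(1, 5): e=[-10,0,50] → .  [on edge]
    (1,2)@(3, 5): e=[-2,8,34] → .
    (2,2)@(5, 5): e=[6,16,18] → X
    (3,2)@(7, 5): e=[14,24,2] → X
    (2,3)@(5, 7): e=[-6,24,22] → .
    (3,3)@(7, 7): e=[2,32,6] → X
    (3,4)@(7, 9): e=[-10,40,10] → .
  covered (6 px):
    . . X .
    . X X .
    . . X X
    . . . X
    . . . .
    . . . .
    . . . .
    . . . .
    . . . .
    . . . .
    . . . .
T1:
  2·area = 4
  edge (2, 4)→(0, 16): d=(-2,12) right/bottom  bias=-1
  edge (0, 16)→(0, 14): d=(0,-2) top-left  bias=+0
  edge (0, 14)→(2, 4): d=(2,-10) top-left  bias=+0
    (0,4)@(1, 9): e=[2,2,0] → X  [on edge]
    (1,4)@(3, 9): e=[-22,6,20] → .
    (0,5)@(1, 11): e=[-2,2,4] → .
  covered (1 px):
    . . . .
    . . . .
    . . . .
    . . . .
    X . . .
    . . . .
    . . . .
    . . . .
    . . . .
    . . . .
    . . . .

Z-buffer (winner per pixel, '.' = empty):
  . . 0 .
  . 0 0 .
  . . 0 0
  . . . 0
  1 . . .
  . . . .
  . . . .
  . . . .
  . . . .
  . . . .
  . . . .

Answer: -1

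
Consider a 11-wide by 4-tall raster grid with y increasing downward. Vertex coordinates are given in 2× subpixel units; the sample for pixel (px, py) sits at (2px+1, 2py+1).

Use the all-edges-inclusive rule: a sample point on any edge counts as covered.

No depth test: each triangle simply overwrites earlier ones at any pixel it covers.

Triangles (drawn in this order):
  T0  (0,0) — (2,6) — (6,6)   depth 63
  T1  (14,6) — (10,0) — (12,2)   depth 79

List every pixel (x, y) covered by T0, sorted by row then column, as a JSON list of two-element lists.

T0:
  2·area = 24  (B↔C swapped to make it positive)
  edge (0, 0)→(6, 6): d=(6,6) inclusive
  edge (6, 6)→(2, 6): d=(-4,0) inclusive
  edge (2, 6)→(0, 0): d=(-2,-6) inclusive
    (0,0)@(1, 1): e=[0,20,4] → █  [on edge]
    (1,0)@(3, 1): e=[-12,20,16] → ·
    (0,1)@(1, 3): e=[12,12,0] → █  [on edge]
    (1,1)@(3, 3): e=[0,12,12] → █  [on edge]
    (2,1)@(5, 3): e=[-12,12,24] → ·
    (0,2)@(1, 5): e=[24,4,-4] → ·
    (1,2)@(3, 5): e=[12,4,8] → █
    (2,2)@(5, 5): e=[0,4,20] → █  [on edge]
    (3,2)@(7, 5): e=[-12,4,32] → ·
    (1,3)@(3, 7): e=[24,-4,4] → ·
    (2,3)@(5, 7): e=[12,-4,16] → ·
    (3,3)@(7, 7): e=[0,-4,28] → ·  [on edge]
  covered (5 px):
    █ · · · · · · · · · ·
    █ █ · · · · · · · · ·
    · █ █ · · · · · · · ·
    · · · · · · · · · · ·
T1:
  2·area = 4
  edge (14, 6)→(10, 0): d=(-4,-6) inclusive
  edge (10, 0)→(12, 2): d=(2,2) inclusive
  edge (12, 2)→(14, 6): d=(2,4) inclusive
    (5,0)@(11, 1): e=[2,0,2] → █  [on edge]
    (6,0)@(13, 1): e=[14,-4,-6] → ·
    (5,1)@(11, 3): e=[-6,4,6] → ·
    (6,1)@(13, 3): e=[6,0,-2] → ·  [on edge]
    (7,2)@(15, 5): e=[10,0,-6] → ·  [on edge]
    (8,3)@(17, 7): e=[14,0,-10] → ·  [on edge]
  covered (1 px):
    · · · · · █ · · · · ·
    · · · · · · · · · · ·
    · · · · · · · · · · ·
    · · · · · · · · · · ·

Result: [[0,0],[0,1],[1,1],[1,2],[2,2]]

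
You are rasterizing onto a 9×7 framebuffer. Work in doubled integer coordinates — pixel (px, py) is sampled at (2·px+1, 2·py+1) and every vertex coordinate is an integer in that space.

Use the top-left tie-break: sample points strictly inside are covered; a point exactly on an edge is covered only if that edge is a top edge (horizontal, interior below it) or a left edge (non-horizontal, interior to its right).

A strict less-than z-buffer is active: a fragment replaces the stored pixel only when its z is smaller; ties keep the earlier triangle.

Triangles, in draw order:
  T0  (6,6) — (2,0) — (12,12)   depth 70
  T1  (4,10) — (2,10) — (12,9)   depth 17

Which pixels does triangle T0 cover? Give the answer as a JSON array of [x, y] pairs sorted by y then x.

T0:
  2·area = 12
  edge (6, 6)→(2, 0): d=(-4,-6) top-left  bias=+0
  edge (2, 0)→(12, 12): d=(10,12) right/bottom  bias=-1
  edge (12, 12)→(6, 6): d=(-6,-6) top-left  bias=+0
    (0,0)@(1, 1): e=[-10,22,0] → ·  [on edge]
    (1,1)@(3, 3): e=[-6,18,0] → ·  [on edge]
    (2,2)@(5, 5): e=[-2,14,0] → ·  [on edge]
    (3,3)@(7, 7): e=[2,10,0] → █  [on edge]
    (4,3)@(9, 7): e=[14,-14,12] → ·
    (3,4)@(7, 9): e=[-6,30,-12] → ·
    (4,4)@(9, 9): e=[6,6,0] → █  [on edge]
    (5,4)@(11, 9): e=[18,-18,12] → ·
    (4,5)@(9, 11): e=[-2,26,-12] → ·
    (5,5)@(11, 11): e=[10,2,0] → █  [on edge]
    (6,5)@(13, 11): e=[22,-22,12] → ·
    (5,6)@(11, 13): e=[2,22,-12] → ·
    (6,6)@(13, 13): e=[14,-2,0] → ·  [on edge]
  covered (3 px):
    · · · · · · · · ·
    · · · · · · · · ·
    · · · · · · · · ·
    · · · █ · · · · ·
    · · · · █ · · · ·
    · · · · · █ · · ·
    · · · · · · · · ·
T1:
  2·area = 2
  edge (4, 10)→(2, 10): d=(-2,0) right/bottom  bias=-1
  edge (2, 10)→(12, 9): d=(10,-1) top-left  bias=+0
  edge (12, 9)→(4, 10): d=(-8,1) right/bottom  bias=-1
  covered (0 px):
    · · · · · · · · ·
    · · · · · · · · ·
    · · · · · · · · ·
    · · · · · · · · ·
    · · · · · · · · ·
    · · · · · · · · ·
    · · · · · · · · ·

Final: [[3,3],[4,4],[5,5]]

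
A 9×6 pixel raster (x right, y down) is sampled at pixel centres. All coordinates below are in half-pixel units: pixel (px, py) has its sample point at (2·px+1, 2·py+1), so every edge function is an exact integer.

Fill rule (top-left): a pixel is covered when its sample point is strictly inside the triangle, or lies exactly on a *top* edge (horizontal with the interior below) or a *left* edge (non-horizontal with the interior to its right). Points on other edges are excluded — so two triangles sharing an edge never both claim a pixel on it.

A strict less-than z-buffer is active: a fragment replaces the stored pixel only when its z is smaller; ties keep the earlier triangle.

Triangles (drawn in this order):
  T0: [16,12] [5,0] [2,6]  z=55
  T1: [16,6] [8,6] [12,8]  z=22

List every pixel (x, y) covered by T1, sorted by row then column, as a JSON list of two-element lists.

T0:
  2·area = 102  (B↔C swapped to make it positive)
  edge (16, 12)→(2, 6): d=(-14,-6) top-left  bias=+0
  edge (2, 6)→(5, 0): d=(3,-6) top-left  bias=+0
  edge (5, 0)→(16, 12): d=(11,12) right/bottom  bias=-1
    (2,0)@(5, 1): e=[88,3,11] → █
    (3,0)@(7, 1): e=[100,15,-13] → ·
    (2,1)@(5, 3): e=[60,9,33] → █
    (3,1)@(7, 3): e=[72,21,9] → █
    (4,1)@(9, 3): e=[84,33,-15] → ·
    (1,2)@(3, 5): e=[20,3,79] → █
    (4,2)@(9, 5): e=[56,39,7] → █
    (5,2)@(11, 5): e=[68,51,-17] → ·
    (1,3)@(3, 7): e=[-8,9,101] → ·
    (2,3)@(5, 7): e=[4,21,77] → █
    (5,3)@(11, 7): e=[40,57,5] → █
    (6,3)@(13, 7): e=[52,69,-19] → ·
    (4,4)@(9, 9): e=[0,51,51] → █  [on edge]
  covered (15 px):
    · · █ · · · · · ·
    · · █ █ · · · · ·
    · █ █ █ █ · · · ·
    · · █ █ █ █ · · ·
    · · · · █ █ █ · ·
    · · · · · · · █ ·
T1:
  2·area = 16  (B↔C swapped to make it positive)
  edge (16, 6)→(12, 8): d=(-4,2) right/bottom  bias=-1
  edge (12, 8)→(8, 6): d=(-4,-2) top-left  bias=+0
  edge (8, 6)→(16, 6): d=(8,0) top-left  bias=+0
    (5,3)@(11, 7): e=[6,2,8] → █
    (6,3)@(13, 7): e=[2,6,8] → █
    (7,3)@(15, 7): e=[-2,10,8] → ·
    (5,4)@(11, 9): e=[-2,-6,24] → ·
    (6,4)@(13, 9): e=[-6,-2,24] → ·
  covered (2 px):
    · · · · · · · · ·
    · · · · · · · · ·
    · · · · · · · · ·
    · · · · · █ █ · ·
    · · · · · · · · ·
    · · · · · · · · ·

Result: [[5,3],[6,3]]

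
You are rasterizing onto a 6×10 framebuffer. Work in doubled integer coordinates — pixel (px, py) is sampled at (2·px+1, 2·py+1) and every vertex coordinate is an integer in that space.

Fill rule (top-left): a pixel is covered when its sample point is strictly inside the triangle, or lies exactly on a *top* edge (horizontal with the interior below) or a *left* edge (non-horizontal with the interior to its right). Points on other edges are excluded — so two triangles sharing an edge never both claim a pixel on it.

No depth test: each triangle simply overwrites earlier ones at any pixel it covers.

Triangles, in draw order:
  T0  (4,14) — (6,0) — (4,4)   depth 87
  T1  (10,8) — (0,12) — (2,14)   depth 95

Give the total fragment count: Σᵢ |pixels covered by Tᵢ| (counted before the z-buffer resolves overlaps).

T0:
  2·area = 20  (B↔C swapped to make it positive)
  edge (4, 14)→(4, 4): d=(0,-10) top-left  bias=+0
  edge (4, 4)→(6, 0): d=(2,-4) top-left  bias=+0
  edge (6, 0)→(4, 14): d=(-2,14) right/bottom  bias=-1
    (2,1)@(5, 3): e=[10,2,8] → #
    (3,1)@(7, 3): e=[30,10,-20] → ·
    (2,2)@(5, 5): e=[10,6,4] → #
    (3,2)@(7, 5): e=[30,14,-24] → ·
    (2,3)@(5, 7): e=[10,10,0] → ·  [on edge]
  covered (2 px):
    · · · · · ·
    · · # · · ·
    · · # · · ·
    · · · · · ·
    · · · · · ·
    · · · · · ·
    · · · · · ·
    · · · · · ·
    · · · · · ·
    · · · · · ·
T1:
  2·area = 28  (B↔C swapped to make it positive)
  edge (10, 8)→(2, 14): d=(-8,6) right/bottom  bias=-1
  edge (2, 14)→(0, 12): d=(-2,-2) top-left  bias=+0
  edge (0, 12)→(10, 8): d=(10,-4) top-left  bias=+0
    (1,5)@(3, 11): e=[18,8,2] → #
    (2,5)@(5, 11): e=[6,12,10] → #
    (3,5)@(7, 11): e=[-6,16,18] → ·
    (0,6)@(1, 13): e=[14,0,14] → #  [on edge]
    (2,6)@(5, 13): e=[-10,8,30] → ·
    (0,7)@(1, 15): e=[-2,-4,34] → ·
    (1,7)@(3, 15): e=[-14,0,42] → ·  [on edge]
    (2,8)@(5, 17): e=[-42,0,70] → ·  [on edge]
    (3,9)@(7, 19): e=[-70,0,98] → ·  [on edge]
  covered (4 px):
    · · · · · ·
    · · · · · ·
    · · · · · ·
    · · · · · ·
    · · · · · ·
    · # # · · ·
    # # · · · ·
    · · · · · ·
    · · · · · ·
    · · · · · ·

Result: 6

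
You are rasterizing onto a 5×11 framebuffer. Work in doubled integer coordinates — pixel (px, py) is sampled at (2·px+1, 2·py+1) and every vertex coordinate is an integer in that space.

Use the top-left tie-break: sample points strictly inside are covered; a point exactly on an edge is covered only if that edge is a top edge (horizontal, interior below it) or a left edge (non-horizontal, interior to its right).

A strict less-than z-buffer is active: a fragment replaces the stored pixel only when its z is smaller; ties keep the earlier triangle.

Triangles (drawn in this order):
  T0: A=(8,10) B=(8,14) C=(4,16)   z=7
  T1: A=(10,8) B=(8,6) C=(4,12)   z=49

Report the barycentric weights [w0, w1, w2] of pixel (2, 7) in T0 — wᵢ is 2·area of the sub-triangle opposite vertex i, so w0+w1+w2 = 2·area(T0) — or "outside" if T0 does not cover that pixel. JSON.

T0:
  2·area = 16
  edge (8, 10)→(8, 14): d=(0,4) right/bottom  bias=-1
  edge (8, 14)→(4, 16): d=(-4,2) right/bottom  bias=-1
  edge (4, 16)→(8, 10): d=(4,-6) top-left  bias=+0
    (3,6)@(7, 13): e=[4,6,6] → #
    (4,6)@(9, 13): e=[-4,2,18] → ·
    (2,7)@(5, 15): e=[12,2,2] → #
    (3,7)@(7, 15): e=[4,-2,14] → ·
    (2,8)@(5, 17): e=[12,-6,10] → ·
  covered (2 px):
    · · · · ·
    · · · · ·
    · · · · ·
    · · · · ·
    · · · · ·
    · · · · ·
    · · · # ·
    · · # · ·
    · · · · ·
    · · · · ·
    · · · · ·
T1:
  2·area = 20  (B↔C swapped to make it positive)
  edge (10, 8)→(4, 12): d=(-6,4) right/bottom  bias=-1
  edge (4, 12)→(8, 6): d=(4,-6) top-left  bias=+0
  edge (8, 6)→(10, 8): d=(2,2) right/bottom  bias=-1
    (1,0)@(3, 1): e=[70,-50,0] → ·  [on edge]
    (2,1)@(5, 3): e=[50,-30,0] → ·  [on edge]
    (3,2)@(7, 5): e=[30,-10,0] → ·  [on edge]
    (4,3)@(9, 7): e=[10,10,0] → ·  [on edge]
    (3,4)@(7, 9): e=[6,6,8] → #
    (4,4)@(9, 9): e=[-2,18,4] → ·
    (2,5)@(5, 11): e=[2,2,16] → #
    (3,5)@(7, 11): e=[-6,14,12] → ·
    (2,6)@(5, 13): e=[-10,10,20] → ·
  covered (2 px):
    · · · · ·
    · · · · ·
    · · · · ·
    · · · · ·
    · · · # ·
    · · # · ·
    · · · · ·
    · · · · ·
    · · · · ·
    · · · · ·
    · · · · ·

Final: [2,2,12]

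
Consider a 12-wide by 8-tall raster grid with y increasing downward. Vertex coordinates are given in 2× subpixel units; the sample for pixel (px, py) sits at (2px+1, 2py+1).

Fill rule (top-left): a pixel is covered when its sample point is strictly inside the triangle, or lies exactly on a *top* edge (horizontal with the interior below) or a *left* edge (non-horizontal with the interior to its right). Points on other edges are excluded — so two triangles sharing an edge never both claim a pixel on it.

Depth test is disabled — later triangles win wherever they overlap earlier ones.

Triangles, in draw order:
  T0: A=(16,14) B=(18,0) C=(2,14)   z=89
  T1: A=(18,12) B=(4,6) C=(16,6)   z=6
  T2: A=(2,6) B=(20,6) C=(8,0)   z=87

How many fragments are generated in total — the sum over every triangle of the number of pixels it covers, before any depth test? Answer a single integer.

T0:
  2·area = 196  (B↔C swapped to make it positive)
  edge (16, 14)→(2, 14): d=(-14,0) right/bottom  bias=-1
  edge (2, 14)→(18, 0): d=(16,-14) top-left  bias=+0
  edge (18, 0)→(16, 14): d=(-2,14) right/bottom  bias=-1
    (8,0)@(17, 1): e=[182,2,12] → #
    (9,0)@(19, 1): e=[182,30,-16] → ·
    (7,1)@(15, 3): e=[154,6,36] → #
    (9,1)@(19, 3): e=[154,62,-20] → ·
    (6,2)@(13, 5): e=[126,10,60] → #
    (9,2)@(19, 5): e=[126,94,-24] → ·
    (5,3)@(11, 7): e=[98,14,84] → #
    (8,3)@(17, 7): e=[98,98,0] → ·  [on edge]
    (4,4)@(9, 9): e=[70,18,108] → #
    (8,4)@(17, 9): e=[70,130,-4] → ·
    (3,5)@(7, 11): e=[42,22,132] → #
    (8,5)@(17, 11): e=[42,162,-8] → ·
  covered (24 px):
    · · · · · · · · # · · ·
    · · · · · · · # # · · ·
    · · · · · · # # # · · ·
    · · · · · # # # · · · ·
    · · · · # # # # · · · ·
    · · · # # # # # · · · ·
    · · # # # # # # · · · ·
    · · · · · · · · · · · ·
T1:
  2·area = 72
  edge (18, 12)→(4, 6): d=(-14,-6) top-left  bias=+0
  edge (4, 6)→(16, 6): d=(12,0) top-left  bias=+0
  edge (16, 6)→(18, 12): d=(2,6) right/bottom  bias=-1
    (7,1)@(15, 3): e=[108,-36,0] → ·  [on edge]
    (3,3)@(7, 7): e=[4,12,56] → #
    (4,3)@(9, 7): e=[16,12,44] → #
    (5,3)@(11, 7): e=[28,12,32] → #
    (6,3)@(13, 7): e=[40,12,20] → #
    (7,3)@(15, 7): e=[52,12,8] → #
    (8,3)@(17, 7): e=[64,12,-4] → ·
    (3,4)@(7, 9): e=[-24,36,60] → ·
    (4,4)@(9, 9): e=[-12,36,48] → ·
    (5,4)@(11, 9): e=[0,36,36] → #  [on edge]
    (8,4)@(17, 9): e=[36,36,0] → ·  [on edge]
    (5,5)@(11, 11): e=[-28,60,40] → ·
    (9,7)@(19, 15): e=[-36,108,0] → ·  [on edge]
  covered (9 px):
    · · · · · · · · · · · ·
    · · · · · · · · · · · ·
    · · · · · · · · · · · ·
    · · · # # # # # · · · ·
    · · · · · # # # · · · ·
    · · · · · · · · # · · ·
    · · · · · · · · · · · ·
    · · · · · · · · · · · ·
T2:
  2·area = 108  (B↔C swapped to make it positive)
  edge (2, 6)→(8, 0): d=(6,-6) top-left  bias=+0
  edge (8, 0)→(20, 6): d=(12,6) right/bottom  bias=-1
  edge (20, 6)→(2, 6): d=(-18,0) right/bottom  bias=-1
    (3,0)@(7, 1): e=[0,18,90] → #  [on edge]
    (4,0)@(9, 1): e=[12,6,90] → #
    (5,0)@(11, 1): e=[24,-6,90] → ·
    (2,1)@(5, 3): e=[0,54,54] → #  [on edge]
    (5,1)@(11, 3): e=[36,18,54] → #
    (6,1)@(13, 3): e=[48,6,54] → #
    (7,1)@(15, 3): e=[60,-6,54] → ·
    (1,2)@(3, 5): e=[0,90,18] → #  [on edge]
    (7,2)@(15, 5): e=[72,18,18] → #
    (8,2)@(17, 5): e=[84,6,18] → #
    (9,2)@(19, 5): e=[96,-6,18] → ·
    (0,3)@(1, 7): e=[0,126,-18] → ·  [on edge]
  covered (15 px):
    · · · # # · · · · · · ·
    · · # # # # # · · · · ·
    · # # # # # # # # · · ·
    · · · · · · · · · · · ·
    · · · · · · · · · · · ·
    · · · · · · · · · · · ·
    · · · · · · · · · · · ·
    · · · · · · · · · · · ·

Answer: 48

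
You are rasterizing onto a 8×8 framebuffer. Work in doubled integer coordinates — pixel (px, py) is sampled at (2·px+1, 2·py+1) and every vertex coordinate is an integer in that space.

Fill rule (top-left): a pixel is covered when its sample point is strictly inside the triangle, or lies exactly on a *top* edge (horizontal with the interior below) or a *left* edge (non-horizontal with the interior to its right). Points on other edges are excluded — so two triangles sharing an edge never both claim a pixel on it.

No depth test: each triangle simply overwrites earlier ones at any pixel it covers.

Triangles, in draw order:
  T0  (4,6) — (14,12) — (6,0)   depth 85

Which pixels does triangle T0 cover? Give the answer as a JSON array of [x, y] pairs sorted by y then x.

T0:
  2·area = 72  (B↔C swapped to make it positive)
  edge (4, 6)→(6, 0): d=(2,-6) top-left  bias=+0
  edge (6, 0)→(14, 12): d=(8,12) right/bottom  bias=-1
  edge (14, 12)→(4, 6): d=(-10,-6) top-left  bias=+0
    (2,1)@(5, 3): e=[0,36,36] → X  [on edge]
    (3,1)@(7, 3): e=[12,12,48] → X
    (4,1)@(9, 3): e=[24,-12,60] → .
    (2,2)@(5, 5): e=[4,52,16] → X
    (4,2)@(9, 5): e=[28,4,40] → X
    (5,2)@(11, 5): e=[40,-20,52] → .
    (2,3)@(5, 7): e=[8,68,-4] → .
    (3,3)@(7, 7): e=[20,44,8] → X
    (5,3)@(11, 7): e=[44,-4,32] → .
    (1,4)@(3, 9): e=[0,108,-36] → .  [on edge]
    (3,4)@(7, 9): e=[24,60,-12] → .
    (4,4)@(9, 9): e=[36,36,0] → X  [on edge]
    (0,7)@(1, 15): e=[0,180,-108] → .  [on edge]
  covered (10 px):
    . . . . . . . .
    . . X X . . . .
    . . X X X . . .
    . . . X X . . .
    . . . . X X . .
    . . . . . . X .
    . . . . . . . .
    . . . . . . . .

Answer: [[2,1],[3,1],[2,2],[3,2],[4,2],[3,3],[4,3],[4,4],[5,4],[6,5]]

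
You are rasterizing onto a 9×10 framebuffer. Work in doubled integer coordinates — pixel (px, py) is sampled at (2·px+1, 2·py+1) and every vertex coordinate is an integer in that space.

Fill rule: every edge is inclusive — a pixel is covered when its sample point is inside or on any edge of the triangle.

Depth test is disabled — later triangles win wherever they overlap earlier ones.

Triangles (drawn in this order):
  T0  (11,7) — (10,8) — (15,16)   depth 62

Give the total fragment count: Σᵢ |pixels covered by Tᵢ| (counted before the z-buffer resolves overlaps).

T0:
  2·area = 13  (B↔C swapped to make it positive)
  edge (11, 7)→(15, 16): d=(4,9) inclusive
  edge (15, 16)→(10, 8): d=(-5,-8) inclusive
  edge (10, 8)→(11, 7): d=(1,-1) inclusive
    (8,0)@(17, 1): e=[-78,91,0] → ·  [on edge]
    (7,1)@(15, 3): e=[-52,65,0] → ·  [on edge]
    (6,2)@(13, 5): e=[-26,39,0] → ·  [on edge]
    (5,3)@(11, 7): e=[0,13,0] → █  [on edge]
    (6,3)@(13, 7): e=[-18,29,2] → ·
    (4,4)@(9, 9): e=[26,-13,0] → ·  [on edge]
    (5,4)@(11, 9): e=[8,3,2] → █
    (6,4)@(13, 9): e=[-10,19,4] → ·
    (3,5)@(7, 11): e=[52,-39,0] → ·  [on edge]
    (5,5)@(11, 11): e=[16,-7,4] → ·
    (2,6)@(5, 13): e=[78,-65,0] → ·  [on edge]
    (1,7)@(3, 15): e=[104,-91,0] → ·  [on edge]
    (0,8)@(1, 17): e=[130,-117,0] → ·  [on edge]
  covered (2 px):
    · · · · · · · · ·
    · · · · · · · · ·
    · · · · · · · · ·
    · · · · · █ · · ·
    · · · · · █ · · ·
    · · · · · · · · ·
    · · · · · · · · ·
    · · · · · · · · ·
    · · · · · · · · ·
    · · · · · · · · ·

Final: 2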